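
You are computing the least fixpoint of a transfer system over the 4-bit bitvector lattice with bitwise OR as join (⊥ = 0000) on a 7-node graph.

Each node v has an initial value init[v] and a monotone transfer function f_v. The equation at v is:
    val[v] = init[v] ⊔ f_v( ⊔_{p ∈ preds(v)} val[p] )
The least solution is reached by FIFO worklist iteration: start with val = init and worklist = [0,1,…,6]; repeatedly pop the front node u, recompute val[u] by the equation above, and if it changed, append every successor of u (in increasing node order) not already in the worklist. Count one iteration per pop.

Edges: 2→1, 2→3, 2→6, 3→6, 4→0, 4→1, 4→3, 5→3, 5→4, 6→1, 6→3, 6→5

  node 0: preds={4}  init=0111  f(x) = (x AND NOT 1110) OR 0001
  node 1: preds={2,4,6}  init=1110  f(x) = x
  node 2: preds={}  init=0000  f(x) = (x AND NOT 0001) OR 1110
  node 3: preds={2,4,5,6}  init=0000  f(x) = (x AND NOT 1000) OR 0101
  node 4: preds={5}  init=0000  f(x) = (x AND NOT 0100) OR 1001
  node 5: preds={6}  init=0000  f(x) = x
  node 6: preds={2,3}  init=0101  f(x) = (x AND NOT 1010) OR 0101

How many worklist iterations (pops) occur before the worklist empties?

11

Trace (11 dequeues):
  [1] u=0 | in 0000 | out 0111 | ==
  [2] u=1 | in 0101 | out 1111 | prev 1110 | push {}
  [3] u=2 | in 0000 | out 1110 | prev 0000 | push {1}
  [4] u=3 | in 1111 | out 0111 | prev 0000 | push {}
  [5] u=4 | in 0000 | out 1001 | prev 0000 | push {0,3}
  [6] u=5 | in 0101 | out 0101 | prev 0000 | push {4}
  [7] u=6 | in 1111 | out 0101 | ==
  [8] u=1 | in 1111 | out 1111 | ==
  [9] u=0 | in 1001 | out 0111 | ==
  [10] u=3 | in 1111 | out 0111 | ==
  [11] u=4 | in 0101 | out 1001 | ==

Converged values:
  [0] 0111
  [1] 1111
  [2] 1110
  [3] 0111
  [4] 1001
  [5] 0101
  [6] 0101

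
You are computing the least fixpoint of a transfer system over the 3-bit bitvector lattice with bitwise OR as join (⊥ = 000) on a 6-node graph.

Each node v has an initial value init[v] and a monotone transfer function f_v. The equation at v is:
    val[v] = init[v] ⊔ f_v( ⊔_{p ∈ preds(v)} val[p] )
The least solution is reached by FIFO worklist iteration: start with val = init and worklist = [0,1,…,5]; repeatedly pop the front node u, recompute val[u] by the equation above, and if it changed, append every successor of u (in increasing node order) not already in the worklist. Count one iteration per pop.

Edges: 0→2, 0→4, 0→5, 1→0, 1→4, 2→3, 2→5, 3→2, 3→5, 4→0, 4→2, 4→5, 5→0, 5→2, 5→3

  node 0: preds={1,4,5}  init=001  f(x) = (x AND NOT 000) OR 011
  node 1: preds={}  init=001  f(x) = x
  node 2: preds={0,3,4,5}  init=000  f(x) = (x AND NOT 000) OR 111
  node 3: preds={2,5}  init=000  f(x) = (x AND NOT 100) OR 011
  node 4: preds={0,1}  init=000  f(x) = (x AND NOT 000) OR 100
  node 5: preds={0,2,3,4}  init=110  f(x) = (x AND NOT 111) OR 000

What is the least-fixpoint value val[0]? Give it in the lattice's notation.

111

Trace (8 dequeues):
  [1] u=0 | in 111 | out 111 | prev 001 | push {}
  [2] u=1 | in 000 | out 001 | ==
  [3] u=2 | in 111 | out 111 | prev 000 | push {}
  [4] u=3 | in 111 | out 011 | prev 000 | push {2}
  [5] u=4 | in 111 | out 111 | prev 000 | push {0}
  [6] u=5 | in 111 | out 110 | ==
  [7] u=2 | in 111 | out 111 | ==
  [8] u=0 | in 111 | out 111 | ==

Converged values:
  [0] 111
  [1] 001
  [2] 111
  [3] 011
  [4] 111
  [5] 110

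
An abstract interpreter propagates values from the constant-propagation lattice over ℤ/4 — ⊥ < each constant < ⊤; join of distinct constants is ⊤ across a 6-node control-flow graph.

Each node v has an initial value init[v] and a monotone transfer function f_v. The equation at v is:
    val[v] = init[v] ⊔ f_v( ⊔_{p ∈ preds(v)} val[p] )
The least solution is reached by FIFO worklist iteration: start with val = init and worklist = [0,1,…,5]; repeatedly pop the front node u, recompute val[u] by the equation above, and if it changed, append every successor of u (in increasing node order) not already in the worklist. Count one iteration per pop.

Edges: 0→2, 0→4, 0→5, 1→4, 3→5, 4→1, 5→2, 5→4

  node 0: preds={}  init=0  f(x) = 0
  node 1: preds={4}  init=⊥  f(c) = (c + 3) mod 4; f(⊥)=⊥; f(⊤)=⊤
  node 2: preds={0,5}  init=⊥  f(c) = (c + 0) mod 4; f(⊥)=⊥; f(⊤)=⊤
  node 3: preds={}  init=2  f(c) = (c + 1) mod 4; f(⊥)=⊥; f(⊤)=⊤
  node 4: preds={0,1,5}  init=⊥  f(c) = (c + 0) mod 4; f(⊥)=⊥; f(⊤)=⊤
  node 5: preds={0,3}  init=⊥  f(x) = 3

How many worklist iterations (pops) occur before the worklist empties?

Trace (11 dequeues):
  [1] u=0 | in ⊥ | out 0 | ==
  [2] u=1 | in ⊥ | out ⊥ | ==
  [3] u=2 | in 0 | out 0 | prev ⊥ | push {}
  [4] u=3 | in ⊥ | out 2 | ==
  [5] u=4 | in 0 | out 0 | prev ⊥ | push {1}
  [6] u=5 | in ⊤ | out 3 | prev ⊥ | push {2,4}
  [7] u=1 | in 0 | out 3 | prev ⊥ | push {}
  [8] u=2 | in ⊤ | out ⊤ | prev 0 | push {}
  [9] u=4 | in ⊤ | out ⊤ | prev 0 | push {1}
  [10] u=1 | in ⊤ | out ⊤ | prev 3 | push {4}
  [11] u=4 | in ⊤ | out ⊤ | ==

Converged values:
  [0] 0
  [1] ⊤
  [2] ⊤
  [3] 2
  [4] ⊤
  [5] 3

11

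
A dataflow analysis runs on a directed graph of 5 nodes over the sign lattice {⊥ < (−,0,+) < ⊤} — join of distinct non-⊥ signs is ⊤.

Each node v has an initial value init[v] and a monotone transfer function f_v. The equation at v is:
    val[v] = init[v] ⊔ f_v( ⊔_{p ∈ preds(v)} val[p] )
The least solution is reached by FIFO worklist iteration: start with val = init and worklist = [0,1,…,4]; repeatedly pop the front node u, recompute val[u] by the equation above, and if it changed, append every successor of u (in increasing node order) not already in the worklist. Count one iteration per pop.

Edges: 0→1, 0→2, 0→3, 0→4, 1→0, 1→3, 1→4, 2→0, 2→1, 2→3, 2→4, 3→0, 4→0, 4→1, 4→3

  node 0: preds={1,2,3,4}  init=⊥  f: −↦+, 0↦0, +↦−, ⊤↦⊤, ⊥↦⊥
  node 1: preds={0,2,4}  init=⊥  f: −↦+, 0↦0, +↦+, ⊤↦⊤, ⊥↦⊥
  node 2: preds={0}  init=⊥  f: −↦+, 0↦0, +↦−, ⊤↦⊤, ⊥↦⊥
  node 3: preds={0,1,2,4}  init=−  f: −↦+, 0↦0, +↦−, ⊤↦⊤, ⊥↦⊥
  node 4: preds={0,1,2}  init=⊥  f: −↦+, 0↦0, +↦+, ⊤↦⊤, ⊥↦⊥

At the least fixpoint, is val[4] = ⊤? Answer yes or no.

Worklist (13 pops):
  #1 pop 0: in=− → + (was ⊥); enqueue []
  #2 pop 1: in=+ → + (was ⊥); enqueue [0]
  #3 pop 2: in=+ → − (was ⊥); enqueue [1]
  #4 pop 3: in=⊤ → ⊤ (was −); enqueue []
  #5 pop 4: in=⊤ → ⊤ (was ⊥); enqueue [3]
  #6 pop 0: in=⊤ → ⊤ (was +); enqueue [2,4]
  #7 pop 1: in=⊤ → ⊤ (was +); enqueue [0]
  #8 pop 3: in=⊤ → ⊤ (no change)
  #9 pop 2: in=⊤ → ⊤ (was −); enqueue [1,3]
  #10 pop 4: in=⊤ → ⊤ (no change)
  #11 pop 0: in=⊤ → ⊤ (no change)
  #12 pop 1: in=⊤ → ⊤ (no change)
  #13 pop 3: in=⊤ → ⊤ (no change)

Fixpoint:
  val[0] = ⊤
  val[1] = ⊤
  val[2] = ⊤
  val[3] = ⊤
  val[4] = ⊤

yes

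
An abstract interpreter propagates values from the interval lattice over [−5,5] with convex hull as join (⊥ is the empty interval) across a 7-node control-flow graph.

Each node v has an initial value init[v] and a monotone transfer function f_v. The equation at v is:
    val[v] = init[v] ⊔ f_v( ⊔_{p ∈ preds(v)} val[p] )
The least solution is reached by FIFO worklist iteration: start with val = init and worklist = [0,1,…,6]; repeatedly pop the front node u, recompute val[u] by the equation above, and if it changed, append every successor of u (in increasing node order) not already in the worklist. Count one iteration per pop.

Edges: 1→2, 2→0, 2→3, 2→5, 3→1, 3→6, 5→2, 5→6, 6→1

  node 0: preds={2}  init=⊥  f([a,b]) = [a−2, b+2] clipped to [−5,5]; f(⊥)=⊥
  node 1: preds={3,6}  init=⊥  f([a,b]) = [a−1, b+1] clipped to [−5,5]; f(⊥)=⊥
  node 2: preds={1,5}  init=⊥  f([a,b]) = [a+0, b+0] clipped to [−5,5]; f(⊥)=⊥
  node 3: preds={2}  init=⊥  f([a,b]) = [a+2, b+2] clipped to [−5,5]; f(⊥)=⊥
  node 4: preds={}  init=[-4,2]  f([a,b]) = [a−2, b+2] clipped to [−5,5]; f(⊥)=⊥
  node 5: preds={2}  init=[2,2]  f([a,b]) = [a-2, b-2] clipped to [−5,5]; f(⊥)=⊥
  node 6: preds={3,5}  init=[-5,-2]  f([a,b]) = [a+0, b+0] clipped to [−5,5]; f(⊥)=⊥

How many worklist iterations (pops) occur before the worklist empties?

Worklist (17 pops):
  #1 pop 0: in=⊥ → ⊥ (no change)
  #2 pop 1: in=[-5,-2] → [-5,-1] (was ⊥); enqueue []
  #3 pop 2: in=[-5,2] → [-5,2] (was ⊥); enqueue [0]
  #4 pop 3: in=[-5,2] → [-3,4] (was ⊥); enqueue [1]
  #5 pop 4: in=⊥ → [-4,2] (no change)
  #6 pop 5: in=[-5,2] → [-5,2] (was [2,2]); enqueue [2]
  #7 pop 6: in=[-5,4] → [-5,4] (was [-5,-2]); enqueue []
  #8 pop 0: in=[-5,2] → [-5,4] (was ⊥); enqueue []
  #9 pop 1: in=[-5,4] → [-5,5] (was [-5,-1]); enqueue []
  #10 pop 2: in=[-5,5] → [-5,5] (was [-5,2]); enqueue [0,3,5]
  #11 pop 0: in=[-5,5] → [-5,5] (was [-5,4]); enqueue []
  #12 pop 3: in=[-5,5] → [-3,5] (was [-3,4]); enqueue [1,6]
  #13 pop 5: in=[-5,5] → [-5,3] (was [-5,2]); enqueue [2]
  #14 pop 1: in=[-5,5] → [-5,5] (no change)
  #15 pop 6: in=[-5,5] → [-5,5] (was [-5,4]); enqueue [1]
  #16 pop 2: in=[-5,5] → [-5,5] (no change)
  #17 pop 1: in=[-5,5] → [-5,5] (no change)

Fixpoint:
  val[0] = [-5,5]
  val[1] = [-5,5]
  val[2] = [-5,5]
  val[3] = [-3,5]
  val[4] = [-4,2]
  val[5] = [-5,3]
  val[6] = [-5,5]

17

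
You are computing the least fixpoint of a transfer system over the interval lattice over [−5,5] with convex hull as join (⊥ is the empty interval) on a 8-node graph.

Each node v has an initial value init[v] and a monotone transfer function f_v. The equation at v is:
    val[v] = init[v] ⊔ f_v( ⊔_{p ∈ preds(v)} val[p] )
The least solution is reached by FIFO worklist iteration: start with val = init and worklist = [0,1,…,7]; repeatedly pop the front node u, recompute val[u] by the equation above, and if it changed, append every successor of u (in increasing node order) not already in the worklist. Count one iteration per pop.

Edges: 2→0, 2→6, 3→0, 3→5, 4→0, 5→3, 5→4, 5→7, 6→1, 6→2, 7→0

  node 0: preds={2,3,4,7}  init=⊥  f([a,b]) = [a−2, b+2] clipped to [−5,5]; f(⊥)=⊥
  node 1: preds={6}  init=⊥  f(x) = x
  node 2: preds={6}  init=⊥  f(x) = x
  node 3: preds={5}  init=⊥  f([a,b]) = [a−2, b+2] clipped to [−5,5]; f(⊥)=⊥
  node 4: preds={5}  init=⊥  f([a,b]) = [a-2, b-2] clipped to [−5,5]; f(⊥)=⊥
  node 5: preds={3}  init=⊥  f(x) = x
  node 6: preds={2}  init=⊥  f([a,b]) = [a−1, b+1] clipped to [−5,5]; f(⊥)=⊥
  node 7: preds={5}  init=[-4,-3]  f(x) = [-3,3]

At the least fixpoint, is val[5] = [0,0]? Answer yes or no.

Worklist (9 pops):
  #1 pop 0: in=[-4,-3] → [-5,-1] (was ⊥); enqueue []
  #2 pop 1: in=⊥ → ⊥ (no change)
  #3 pop 2: in=⊥ → ⊥ (no change)
  #4 pop 3: in=⊥ → ⊥ (no change)
  #5 pop 4: in=⊥ → ⊥ (no change)
  #6 pop 5: in=⊥ → ⊥ (no change)
  #7 pop 6: in=⊥ → ⊥ (no change)
  #8 pop 7: in=⊥ → [-4,3] (was [-4,-3]); enqueue [0]
  #9 pop 0: in=[-4,3] → [-5,5] (was [-5,-1]); enqueue []

Fixpoint:
  val[0] = [-5,5]
  val[1] = ⊥
  val[2] = ⊥
  val[3] = ⊥
  val[4] = ⊥
  val[5] = ⊥
  val[6] = ⊥
  val[7] = [-4,3]

no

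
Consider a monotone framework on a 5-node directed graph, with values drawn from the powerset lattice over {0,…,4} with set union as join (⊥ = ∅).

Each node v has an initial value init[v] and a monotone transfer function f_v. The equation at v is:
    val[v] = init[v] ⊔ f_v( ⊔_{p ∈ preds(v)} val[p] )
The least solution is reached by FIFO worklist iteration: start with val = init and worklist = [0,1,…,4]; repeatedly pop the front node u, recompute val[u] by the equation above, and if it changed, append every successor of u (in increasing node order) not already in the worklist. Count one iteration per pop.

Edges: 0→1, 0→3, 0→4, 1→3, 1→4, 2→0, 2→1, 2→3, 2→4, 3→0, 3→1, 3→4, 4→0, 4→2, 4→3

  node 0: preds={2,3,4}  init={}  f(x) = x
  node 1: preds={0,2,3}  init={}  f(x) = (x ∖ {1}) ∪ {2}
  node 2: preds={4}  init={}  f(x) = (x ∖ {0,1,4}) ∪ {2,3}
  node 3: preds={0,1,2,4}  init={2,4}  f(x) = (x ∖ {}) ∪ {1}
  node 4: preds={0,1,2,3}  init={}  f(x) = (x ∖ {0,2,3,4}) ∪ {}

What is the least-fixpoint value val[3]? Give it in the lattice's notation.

Worklist (10 pops):
  #1 pop 0: in={2,4} → {2,4} (was {}); enqueue []
  #2 pop 1: in={2,4} → {2,4} (was {}); enqueue []
  #3 pop 2: in={} → {2,3} (was {}); enqueue [0,1]
  #4 pop 3: in={2,3,4} → {1,2,3,4} (was {2,4}); enqueue []
  #5 pop 4: in={1,2,3,4} → {1} (was {}); enqueue [2,3]
  #6 pop 0: in={1,2,3,4} → {1,2,3,4} (was {2,4}); enqueue [4]
  #7 pop 1: in={1,2,3,4} → {2,3,4} (was {2,4}); enqueue []
  #8 pop 2: in={1} → {2,3} (no change)
  #9 pop 3: in={1,2,3,4} → {1,2,3,4} (no change)
  #10 pop 4: in={1,2,3,4} → {1} (no change)

Fixpoint:
  val[0] = {1,2,3,4}
  val[1] = {2,3,4}
  val[2] = {2,3}
  val[3] = {1,2,3,4}
  val[4] = {1}

{1,2,3,4}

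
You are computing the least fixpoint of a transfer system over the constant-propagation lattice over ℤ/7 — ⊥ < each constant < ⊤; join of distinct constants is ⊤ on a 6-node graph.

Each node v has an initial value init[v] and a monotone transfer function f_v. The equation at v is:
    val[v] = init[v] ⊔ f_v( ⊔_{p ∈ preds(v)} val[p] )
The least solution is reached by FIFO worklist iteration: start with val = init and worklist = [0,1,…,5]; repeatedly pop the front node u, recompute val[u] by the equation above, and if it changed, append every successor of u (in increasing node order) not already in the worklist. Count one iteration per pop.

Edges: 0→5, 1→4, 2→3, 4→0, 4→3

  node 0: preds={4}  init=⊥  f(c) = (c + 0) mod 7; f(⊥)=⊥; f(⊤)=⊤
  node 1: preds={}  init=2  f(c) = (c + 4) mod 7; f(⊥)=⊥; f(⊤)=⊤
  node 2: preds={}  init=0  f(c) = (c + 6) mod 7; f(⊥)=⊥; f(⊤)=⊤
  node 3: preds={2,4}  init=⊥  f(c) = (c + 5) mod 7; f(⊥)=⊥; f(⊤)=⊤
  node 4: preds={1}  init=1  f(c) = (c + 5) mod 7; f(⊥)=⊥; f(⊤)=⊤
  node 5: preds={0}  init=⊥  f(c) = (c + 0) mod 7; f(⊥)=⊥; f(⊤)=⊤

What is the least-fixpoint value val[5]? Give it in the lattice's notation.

Iteration log — 9 steps:
  step 1. node 0  ⊔preds=1  new=1  old=⊥  +wl: 
  step 2. node 1  ⊔preds=⊥  new=2  stable
  step 3. node 2  ⊔preds=⊥  new=0  stable
  step 4. node 3  ⊔preds=⊤  new=⊤  old=⊥  +wl: 
  step 5. node 4  ⊔preds=2  new=⊤  old=1  +wl: 0,3
  step 6. node 5  ⊔preds=1  new=1  old=⊥  +wl: 
  step 7. node 0  ⊔preds=⊤  new=⊤  old=1  +wl: 5
  step 8. node 3  ⊔preds=⊤  new=⊤  stable
  step 9. node 5  ⊔preds=⊤  new=⊤  old=1  +wl: 

Least fixpoint reached:
  node 0: ⊤
  node 1: 2
  node 2: 0
  node 3: ⊤
  node 4: ⊤
  node 5: ⊤

⊤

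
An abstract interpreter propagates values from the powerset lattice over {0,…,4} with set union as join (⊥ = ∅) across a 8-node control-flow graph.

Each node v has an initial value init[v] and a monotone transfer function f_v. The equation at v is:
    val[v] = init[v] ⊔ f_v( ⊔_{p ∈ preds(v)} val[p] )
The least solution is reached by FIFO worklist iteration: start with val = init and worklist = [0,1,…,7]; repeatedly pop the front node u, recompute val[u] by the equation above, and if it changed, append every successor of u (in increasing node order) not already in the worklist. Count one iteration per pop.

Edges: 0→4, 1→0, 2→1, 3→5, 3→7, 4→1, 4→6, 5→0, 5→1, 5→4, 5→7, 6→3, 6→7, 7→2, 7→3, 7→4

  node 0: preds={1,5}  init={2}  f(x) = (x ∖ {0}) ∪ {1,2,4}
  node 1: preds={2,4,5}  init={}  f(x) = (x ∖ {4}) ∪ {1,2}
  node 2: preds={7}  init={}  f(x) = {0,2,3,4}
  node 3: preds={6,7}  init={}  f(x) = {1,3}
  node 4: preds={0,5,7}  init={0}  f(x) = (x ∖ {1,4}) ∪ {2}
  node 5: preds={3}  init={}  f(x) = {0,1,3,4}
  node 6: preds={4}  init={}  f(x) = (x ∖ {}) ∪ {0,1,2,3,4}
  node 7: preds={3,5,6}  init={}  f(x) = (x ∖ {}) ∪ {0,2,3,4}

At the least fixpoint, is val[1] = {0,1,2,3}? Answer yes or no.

Iteration log — 16 steps:
  step 1. node 0  ⊔preds={}  new={1,2,4}  old={2}  +wl: 
  step 2. node 1  ⊔preds={0}  new={0,1,2}  old={}  +wl: 0
  step 3. node 2  ⊔preds={}  new={0,2,3,4}  old={}  +wl: 1
  step 4. node 3  ⊔preds={}  new={1,3}  old={}  +wl: 
  step 5. node 4  ⊔preds={1,2,4}  new={0,2}  old={0}  +wl: 
  step 6. node 5  ⊔preds={1,3}  new={0,1,3,4}  old={}  +wl: 4
  step 7. node 6  ⊔preds={0,2}  new={0,1,2,3,4}  old={}  +wl: 3
  step 8. node 7  ⊔preds={0,1,2,3,4}  new={0,1,2,3,4}  old={}  +wl: 2
  step 9. node 0  ⊔preds={0,1,2,3,4}  new={1,2,3,4}  old={1,2,4}  +wl: 
  step 10. node 1  ⊔preds={0,1,2,3,4}  new={0,1,2,3}  old={0,1,2}  +wl: 0
  step 11. node 4  ⊔preds={0,1,2,3,4}  new={0,2,3}  old={0,2}  +wl: 1,6
  step 12. node 3  ⊔preds={0,1,2,3,4}  new={1,3}  stable
  step 13. node 2  ⊔preds={0,1,2,3,4}  new={0,2,3,4}  stable
  step 14. node 0  ⊔preds={0,1,2,3,4}  new={1,2,3,4}  stable
  step 15. node 1  ⊔preds={0,1,2,3,4}  new={0,1,2,3}  stable
  step 16. node 6  ⊔preds={0,2,3}  new={0,1,2,3,4}  stable

Least fixpoint reached:
  node 0: {1,2,3,4}
  node 1: {0,1,2,3}
  node 2: {0,2,3,4}
  node 3: {1,3}
  node 4: {0,2,3}
  node 5: {0,1,3,4}
  node 6: {0,1,2,3,4}
  node 7: {0,1,2,3,4}

yes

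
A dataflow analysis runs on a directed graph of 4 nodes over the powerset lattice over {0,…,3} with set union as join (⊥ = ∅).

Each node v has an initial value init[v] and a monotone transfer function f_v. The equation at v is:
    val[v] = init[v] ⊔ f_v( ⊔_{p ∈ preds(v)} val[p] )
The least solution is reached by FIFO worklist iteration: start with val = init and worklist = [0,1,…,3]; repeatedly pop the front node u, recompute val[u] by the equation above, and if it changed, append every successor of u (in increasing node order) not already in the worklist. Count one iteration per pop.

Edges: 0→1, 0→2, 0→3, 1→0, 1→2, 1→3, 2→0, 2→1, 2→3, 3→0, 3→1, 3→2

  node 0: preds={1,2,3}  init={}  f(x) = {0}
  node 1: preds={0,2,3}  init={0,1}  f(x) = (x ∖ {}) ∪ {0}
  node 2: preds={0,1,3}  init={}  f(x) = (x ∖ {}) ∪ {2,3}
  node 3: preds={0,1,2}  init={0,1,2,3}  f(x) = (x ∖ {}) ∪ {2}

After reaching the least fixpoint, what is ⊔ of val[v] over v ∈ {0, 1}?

{0,1,2,3}

Iteration log — 6 steps:
  step 1. node 0  ⊔preds={0,1,2,3}  new={0}  old={}  +wl: 
  step 2. node 1  ⊔preds={0,1,2,3}  new={0,1,2,3}  old={0,1}  +wl: 0
  step 3. node 2  ⊔preds={0,1,2,3}  new={0,1,2,3}  old={}  +wl: 1
  step 4. node 3  ⊔preds={0,1,2,3}  new={0,1,2,3}  stable
  step 5. node 0  ⊔preds={0,1,2,3}  new={0}  stable
  step 6. node 1  ⊔preds={0,1,2,3}  new={0,1,2,3}  stable

Least fixpoint reached:
  node 0: {0}
  node 1: {0,1,2,3}
  node 2: {0,1,2,3}
  node 3: {0,1,2,3}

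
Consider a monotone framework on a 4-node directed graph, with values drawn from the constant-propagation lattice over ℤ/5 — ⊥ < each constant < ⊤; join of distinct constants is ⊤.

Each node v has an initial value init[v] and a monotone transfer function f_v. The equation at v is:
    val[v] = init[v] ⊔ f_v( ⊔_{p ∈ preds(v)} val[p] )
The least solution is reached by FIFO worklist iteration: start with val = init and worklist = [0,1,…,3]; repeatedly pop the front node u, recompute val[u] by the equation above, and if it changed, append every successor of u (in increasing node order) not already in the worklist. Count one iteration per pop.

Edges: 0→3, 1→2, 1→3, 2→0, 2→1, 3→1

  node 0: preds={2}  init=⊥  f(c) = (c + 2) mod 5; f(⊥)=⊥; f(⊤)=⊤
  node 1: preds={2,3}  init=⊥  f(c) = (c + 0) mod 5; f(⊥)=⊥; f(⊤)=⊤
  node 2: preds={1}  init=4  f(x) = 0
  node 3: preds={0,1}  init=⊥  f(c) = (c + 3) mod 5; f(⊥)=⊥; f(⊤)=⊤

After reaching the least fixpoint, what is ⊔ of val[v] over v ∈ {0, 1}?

⊤

Trace (8 dequeues):
  [1] u=0 | in 4 | out 1 | prev ⊥ | push {}
  [2] u=1 | in 4 | out 4 | prev ⊥ | push {}
  [3] u=2 | in 4 | out ⊤ | prev 4 | push {0,1}
  [4] u=3 | in ⊤ | out ⊤ | prev ⊥ | push {}
  [5] u=0 | in ⊤ | out ⊤ | prev 1 | push {3}
  [6] u=1 | in ⊤ | out ⊤ | prev 4 | push {2}
  [7] u=3 | in ⊤ | out ⊤ | ==
  [8] u=2 | in ⊤ | out ⊤ | ==

Converged values:
  [0] ⊤
  [1] ⊤
  [2] ⊤
  [3] ⊤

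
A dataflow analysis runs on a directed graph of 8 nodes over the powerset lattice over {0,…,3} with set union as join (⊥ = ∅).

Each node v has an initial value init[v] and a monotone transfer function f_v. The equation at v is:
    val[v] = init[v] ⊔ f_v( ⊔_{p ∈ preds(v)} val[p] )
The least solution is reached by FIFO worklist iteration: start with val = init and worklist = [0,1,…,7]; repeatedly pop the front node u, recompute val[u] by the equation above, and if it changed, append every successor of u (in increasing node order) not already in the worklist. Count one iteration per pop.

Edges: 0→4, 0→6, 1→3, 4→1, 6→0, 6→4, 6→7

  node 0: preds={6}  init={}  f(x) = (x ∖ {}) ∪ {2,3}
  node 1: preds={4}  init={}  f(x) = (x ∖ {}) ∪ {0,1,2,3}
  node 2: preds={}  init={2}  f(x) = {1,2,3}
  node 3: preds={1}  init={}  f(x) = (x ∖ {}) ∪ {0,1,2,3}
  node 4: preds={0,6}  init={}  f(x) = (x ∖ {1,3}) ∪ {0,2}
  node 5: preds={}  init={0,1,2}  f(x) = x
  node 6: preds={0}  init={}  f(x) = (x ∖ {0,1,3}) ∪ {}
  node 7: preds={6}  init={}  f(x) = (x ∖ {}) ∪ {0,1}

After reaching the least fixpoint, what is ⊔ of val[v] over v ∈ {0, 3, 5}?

{0,1,2,3}

Trace (11 dequeues):
  [1] u=0 | in {} | out {2,3} | prev {} | push {}
  [2] u=1 | in {} | out {0,1,2,3} | prev {} | push {}
  [3] u=2 | in {} | out {1,2,3} | prev {2} | push {}
  [4] u=3 | in {0,1,2,3} | out {0,1,2,3} | prev {} | push {}
  [5] u=4 | in {2,3} | out {0,2} | prev {} | push {1}
  [6] u=5 | in {} | out {0,1,2} | ==
  [7] u=6 | in {2,3} | out {2} | prev {} | push {0,4}
  [8] u=7 | in {2} | out {0,1,2} | prev {} | push {}
  [9] u=1 | in {0,2} | out {0,1,2,3} | ==
  [10] u=0 | in {2} | out {2,3} | ==
  [11] u=4 | in {2,3} | out {0,2} | ==

Converged values:
  [0] {2,3}
  [1] {0,1,2,3}
  [2] {1,2,3}
  [3] {0,1,2,3}
  [4] {0,2}
  [5] {0,1,2}
  [6] {2}
  [7] {0,1,2}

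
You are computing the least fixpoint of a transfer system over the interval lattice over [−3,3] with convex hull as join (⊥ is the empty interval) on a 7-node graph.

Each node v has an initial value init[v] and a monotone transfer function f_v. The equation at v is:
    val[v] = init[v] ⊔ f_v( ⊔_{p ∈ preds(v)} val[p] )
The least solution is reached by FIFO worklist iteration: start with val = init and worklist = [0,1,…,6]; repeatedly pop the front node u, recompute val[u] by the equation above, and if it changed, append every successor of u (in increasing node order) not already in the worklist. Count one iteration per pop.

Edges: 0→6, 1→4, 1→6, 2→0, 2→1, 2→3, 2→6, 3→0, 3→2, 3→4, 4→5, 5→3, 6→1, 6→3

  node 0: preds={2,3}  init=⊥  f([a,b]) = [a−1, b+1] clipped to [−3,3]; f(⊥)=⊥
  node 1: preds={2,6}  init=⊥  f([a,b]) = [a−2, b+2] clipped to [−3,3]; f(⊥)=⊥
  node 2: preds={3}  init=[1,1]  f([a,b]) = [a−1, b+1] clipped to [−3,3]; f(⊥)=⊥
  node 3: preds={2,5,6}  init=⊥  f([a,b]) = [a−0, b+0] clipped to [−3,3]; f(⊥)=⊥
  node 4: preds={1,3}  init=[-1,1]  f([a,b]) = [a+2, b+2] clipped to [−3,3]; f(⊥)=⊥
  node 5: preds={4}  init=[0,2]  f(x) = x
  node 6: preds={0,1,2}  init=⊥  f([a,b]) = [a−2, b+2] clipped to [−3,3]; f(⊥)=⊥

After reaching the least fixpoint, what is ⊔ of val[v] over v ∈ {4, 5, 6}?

Worklist (19 pops):
  #1 pop 0: in=[1,1] → [0,2] (was ⊥); enqueue []
  #2 pop 1: in=[1,1] → [-1,3] (was ⊥); enqueue []
  #3 pop 2: in=⊥ → [1,1] (no change)
  #4 pop 3: in=[0,2] → [0,2] (was ⊥); enqueue [0,2]
  #5 pop 4: in=[-1,3] → [-1,3] (was [-1,1]); enqueue []
  #6 pop 5: in=[-1,3] → [-1,3] (was [0,2]); enqueue [3]
  #7 pop 6: in=[-1,3] → [-3,3] (was ⊥); enqueue [1]
  #8 pop 0: in=[0,2] → [-1,3] (was [0,2]); enqueue [6]
  #9 pop 2: in=[0,2] → [-1,3] (was [1,1]); enqueue [0]
  #10 pop 3: in=[-3,3] → [-3,3] (was [0,2]); enqueue [2,4]
  #11 pop 1: in=[-3,3] → [-3,3] (was [-1,3]); enqueue []
  #12 pop 6: in=[-3,3] → [-3,3] (no change)
  #13 pop 0: in=[-3,3] → [-3,3] (was [-1,3]); enqueue [6]
  #14 pop 2: in=[-3,3] → [-3,3] (was [-1,3]); enqueue [0,1,3]
  #15 pop 4: in=[-3,3] → [-1,3] (no change)
  #16 pop 6: in=[-3,3] → [-3,3] (no change)
  #17 pop 0: in=[-3,3] → [-3,3] (no change)
  #18 pop 1: in=[-3,3] → [-3,3] (no change)
  #19 pop 3: in=[-3,3] → [-3,3] (no change)

Fixpoint:
  val[0] = [-3,3]
  val[1] = [-3,3]
  val[2] = [-3,3]
  val[3] = [-3,3]
  val[4] = [-1,3]
  val[5] = [-1,3]
  val[6] = [-3,3]

[-3,3]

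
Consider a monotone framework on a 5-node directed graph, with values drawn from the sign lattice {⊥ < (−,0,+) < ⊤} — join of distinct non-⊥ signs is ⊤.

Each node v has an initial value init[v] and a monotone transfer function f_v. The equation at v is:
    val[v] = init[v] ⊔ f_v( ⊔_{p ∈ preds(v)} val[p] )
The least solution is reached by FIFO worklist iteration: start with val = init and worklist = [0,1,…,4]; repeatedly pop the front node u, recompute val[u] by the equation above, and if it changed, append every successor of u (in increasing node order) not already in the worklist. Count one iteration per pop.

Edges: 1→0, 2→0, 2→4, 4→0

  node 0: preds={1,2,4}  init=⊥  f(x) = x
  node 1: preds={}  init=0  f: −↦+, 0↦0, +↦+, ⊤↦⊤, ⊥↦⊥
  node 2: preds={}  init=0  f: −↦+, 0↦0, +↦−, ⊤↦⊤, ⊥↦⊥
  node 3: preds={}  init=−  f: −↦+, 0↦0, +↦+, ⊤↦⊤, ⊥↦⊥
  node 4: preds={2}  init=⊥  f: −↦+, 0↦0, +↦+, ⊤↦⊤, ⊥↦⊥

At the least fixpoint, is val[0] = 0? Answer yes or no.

Iteration log — 6 steps:
  step 1. node 0  ⊔preds=0  new=0  old=⊥  +wl: 
  step 2. node 1  ⊔preds=⊥  new=0  stable
  step 3. node 2  ⊔preds=⊥  new=0  stable
  step 4. node 3  ⊔preds=⊥  new=−  stable
  step 5. node 4  ⊔preds=0  new=0  old=⊥  +wl: 0
  step 6. node 0  ⊔preds=0  new=0  stable

Least fixpoint reached:
  node 0: 0
  node 1: 0
  node 2: 0
  node 3: −
  node 4: 0

yes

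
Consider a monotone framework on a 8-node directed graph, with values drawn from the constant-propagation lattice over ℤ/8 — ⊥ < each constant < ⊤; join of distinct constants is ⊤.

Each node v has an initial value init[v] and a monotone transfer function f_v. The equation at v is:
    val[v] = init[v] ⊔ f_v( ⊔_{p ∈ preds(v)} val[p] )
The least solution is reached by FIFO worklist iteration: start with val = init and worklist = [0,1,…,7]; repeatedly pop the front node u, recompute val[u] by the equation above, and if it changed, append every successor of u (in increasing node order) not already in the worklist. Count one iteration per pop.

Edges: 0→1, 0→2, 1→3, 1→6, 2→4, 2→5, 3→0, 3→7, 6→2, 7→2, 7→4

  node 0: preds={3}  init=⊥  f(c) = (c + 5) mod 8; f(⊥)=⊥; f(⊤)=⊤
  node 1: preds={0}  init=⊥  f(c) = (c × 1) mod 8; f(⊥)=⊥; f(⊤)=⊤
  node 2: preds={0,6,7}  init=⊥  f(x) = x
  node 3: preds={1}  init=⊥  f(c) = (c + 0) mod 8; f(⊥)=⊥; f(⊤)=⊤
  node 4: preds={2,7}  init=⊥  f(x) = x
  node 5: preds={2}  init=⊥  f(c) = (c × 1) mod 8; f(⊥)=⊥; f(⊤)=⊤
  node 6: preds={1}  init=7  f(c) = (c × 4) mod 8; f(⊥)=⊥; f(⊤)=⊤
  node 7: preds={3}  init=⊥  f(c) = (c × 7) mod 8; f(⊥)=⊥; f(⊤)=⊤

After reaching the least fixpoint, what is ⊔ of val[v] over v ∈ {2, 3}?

Worklist (8 pops):
  #1 pop 0: in=⊥ → ⊥ (no change)
  #2 pop 1: in=⊥ → ⊥ (no change)
  #3 pop 2: in=7 → 7 (was ⊥); enqueue []
  #4 pop 3: in=⊥ → ⊥ (no change)
  #5 pop 4: in=7 → 7 (was ⊥); enqueue []
  #6 pop 5: in=7 → 7 (was ⊥); enqueue []
  #7 pop 6: in=⊥ → 7 (no change)
  #8 pop 7: in=⊥ → ⊥ (no change)

Fixpoint:
  val[0] = ⊥
  val[1] = ⊥
  val[2] = 7
  val[3] = ⊥
  val[4] = 7
  val[5] = 7
  val[6] = 7
  val[7] = ⊥

7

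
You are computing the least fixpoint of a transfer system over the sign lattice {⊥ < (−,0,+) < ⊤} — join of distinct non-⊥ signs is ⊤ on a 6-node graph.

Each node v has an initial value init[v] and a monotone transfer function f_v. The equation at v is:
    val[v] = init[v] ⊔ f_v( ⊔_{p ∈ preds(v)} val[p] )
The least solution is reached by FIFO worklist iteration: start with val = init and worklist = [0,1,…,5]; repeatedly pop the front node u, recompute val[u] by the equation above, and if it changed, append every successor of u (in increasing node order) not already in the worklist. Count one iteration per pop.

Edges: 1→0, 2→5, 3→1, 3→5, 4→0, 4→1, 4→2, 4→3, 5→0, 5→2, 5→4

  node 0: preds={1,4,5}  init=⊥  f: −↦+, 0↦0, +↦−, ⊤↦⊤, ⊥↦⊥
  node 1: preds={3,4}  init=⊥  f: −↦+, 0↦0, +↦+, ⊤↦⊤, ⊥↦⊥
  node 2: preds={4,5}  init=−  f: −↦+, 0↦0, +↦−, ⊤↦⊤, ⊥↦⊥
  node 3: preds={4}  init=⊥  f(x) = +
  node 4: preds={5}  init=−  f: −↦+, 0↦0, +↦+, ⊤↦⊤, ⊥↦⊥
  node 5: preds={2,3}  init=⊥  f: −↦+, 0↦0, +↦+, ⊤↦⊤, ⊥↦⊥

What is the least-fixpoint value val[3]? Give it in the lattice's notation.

Iteration log — 14 steps:
  step 1. node 0  ⊔preds=−  new=+  old=⊥  +wl: 
  step 2. node 1  ⊔preds=−  new=+  old=⊥  +wl: 0
  step 3. node 2  ⊔preds=−  new=⊤  old=−  +wl: 
  step 4. node 3  ⊔preds=−  new=+  old=⊥  +wl: 1
  step 5. node 4  ⊔preds=⊥  new=−  stable
  step 6. node 5  ⊔preds=⊤  new=⊤  old=⊥  +wl: 2,4
  step 7. node 0  ⊔preds=⊤  new=⊤  old=+  +wl: 
  step 8. node 1  ⊔preds=⊤  new=⊤  old=+  +wl: 0
  step 9. node 2  ⊔preds=⊤  new=⊤  stable
  step 10. node 4  ⊔preds=⊤  new=⊤  old=−  +wl: 1,2,3
  step 11. node 0  ⊔preds=⊤  new=⊤  stable
  step 12. node 1  ⊔preds=⊤  new=⊤  stable
  step 13. node 2  ⊔preds=⊤  new=⊤  stable
  step 14. node 3  ⊔preds=⊤  new=+  stable

Least fixpoint reached:
  node 0: ⊤
  node 1: ⊤
  node 2: ⊤
  node 3: +
  node 4: ⊤
  node 5: ⊤

+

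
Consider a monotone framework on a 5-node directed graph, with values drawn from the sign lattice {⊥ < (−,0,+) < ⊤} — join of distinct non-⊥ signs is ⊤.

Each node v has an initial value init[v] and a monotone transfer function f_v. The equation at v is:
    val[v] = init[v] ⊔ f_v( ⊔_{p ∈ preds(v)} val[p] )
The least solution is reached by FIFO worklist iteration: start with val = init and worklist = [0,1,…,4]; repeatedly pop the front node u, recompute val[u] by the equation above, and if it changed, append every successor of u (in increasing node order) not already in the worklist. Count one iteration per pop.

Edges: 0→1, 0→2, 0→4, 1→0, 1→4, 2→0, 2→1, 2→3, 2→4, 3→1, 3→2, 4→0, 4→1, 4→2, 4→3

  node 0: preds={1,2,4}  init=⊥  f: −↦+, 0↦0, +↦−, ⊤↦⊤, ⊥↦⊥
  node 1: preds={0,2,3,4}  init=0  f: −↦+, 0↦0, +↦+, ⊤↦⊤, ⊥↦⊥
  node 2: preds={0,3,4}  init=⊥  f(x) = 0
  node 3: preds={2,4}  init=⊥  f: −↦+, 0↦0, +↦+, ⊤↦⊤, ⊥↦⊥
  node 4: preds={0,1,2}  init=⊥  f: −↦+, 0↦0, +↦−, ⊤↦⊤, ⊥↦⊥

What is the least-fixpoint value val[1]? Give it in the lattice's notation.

Trace (9 dequeues):
  [1] u=0 | in 0 | out 0 | prev ⊥ | push {}
  [2] u=1 | in 0 | out 0 | ==
  [3] u=2 | in 0 | out 0 | prev ⊥ | push {0,1}
  [4] u=3 | in 0 | out 0 | prev ⊥ | push {2}
  [5] u=4 | in 0 | out 0 | prev ⊥ | push {3}
  [6] u=0 | in 0 | out 0 | ==
  [7] u=1 | in 0 | out 0 | ==
  [8] u=2 | in 0 | out 0 | ==
  [9] u=3 | in 0 | out 0 | ==

Converged values:
  [0] 0
  [1] 0
  [2] 0
  [3] 0
  [4] 0

0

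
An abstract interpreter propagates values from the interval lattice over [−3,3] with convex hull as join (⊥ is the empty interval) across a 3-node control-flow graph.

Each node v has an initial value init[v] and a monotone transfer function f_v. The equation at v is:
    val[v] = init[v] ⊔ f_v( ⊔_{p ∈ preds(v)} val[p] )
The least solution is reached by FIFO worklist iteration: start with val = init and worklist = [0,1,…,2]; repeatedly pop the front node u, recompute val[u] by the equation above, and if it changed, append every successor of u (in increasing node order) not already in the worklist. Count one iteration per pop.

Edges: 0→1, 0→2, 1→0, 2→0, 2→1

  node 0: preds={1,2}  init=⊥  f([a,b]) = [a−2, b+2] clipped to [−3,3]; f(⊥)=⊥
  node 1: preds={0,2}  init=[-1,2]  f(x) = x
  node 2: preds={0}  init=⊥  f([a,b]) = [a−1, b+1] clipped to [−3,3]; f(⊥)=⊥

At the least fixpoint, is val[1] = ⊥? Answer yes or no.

Trace (5 dequeues):
  [1] u=0 | in [-1,2] | out [-3,3] | prev ⊥ | push {}
  [2] u=1 | in [-3,3] | out [-3,3] | prev [-1,2] | push {0}
  [3] u=2 | in [-3,3] | out [-3,3] | prev ⊥ | push {1}
  [4] u=0 | in [-3,3] | out [-3,3] | ==
  [5] u=1 | in [-3,3] | out [-3,3] | ==

Converged values:
  [0] [-3,3]
  [1] [-3,3]
  [2] [-3,3]

no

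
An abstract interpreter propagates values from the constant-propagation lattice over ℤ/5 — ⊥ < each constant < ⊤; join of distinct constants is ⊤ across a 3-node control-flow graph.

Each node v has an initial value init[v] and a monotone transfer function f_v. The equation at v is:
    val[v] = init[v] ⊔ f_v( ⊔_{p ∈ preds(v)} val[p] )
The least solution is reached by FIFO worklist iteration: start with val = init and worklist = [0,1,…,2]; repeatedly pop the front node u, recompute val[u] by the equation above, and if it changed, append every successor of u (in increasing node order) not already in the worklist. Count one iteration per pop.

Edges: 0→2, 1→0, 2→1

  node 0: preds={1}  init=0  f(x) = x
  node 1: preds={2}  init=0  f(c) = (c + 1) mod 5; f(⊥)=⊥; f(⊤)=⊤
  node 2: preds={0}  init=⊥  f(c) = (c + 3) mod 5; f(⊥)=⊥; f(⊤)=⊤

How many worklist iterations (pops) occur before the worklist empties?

7

Iteration log — 7 steps:
  step 1. node 0  ⊔preds=0  new=0  stable
  step 2. node 1  ⊔preds=⊥  new=0  stable
  step 3. node 2  ⊔preds=0  new=3  old=⊥  +wl: 1
  step 4. node 1  ⊔preds=3  new=⊤  old=0  +wl: 0
  step 5. node 0  ⊔preds=⊤  new=⊤  old=0  +wl: 2
  step 6. node 2  ⊔preds=⊤  new=⊤  old=3  +wl: 1
  step 7. node 1  ⊔preds=⊤  new=⊤  stable

Least fixpoint reached:
  node 0: ⊤
  node 1: ⊤
  node 2: ⊤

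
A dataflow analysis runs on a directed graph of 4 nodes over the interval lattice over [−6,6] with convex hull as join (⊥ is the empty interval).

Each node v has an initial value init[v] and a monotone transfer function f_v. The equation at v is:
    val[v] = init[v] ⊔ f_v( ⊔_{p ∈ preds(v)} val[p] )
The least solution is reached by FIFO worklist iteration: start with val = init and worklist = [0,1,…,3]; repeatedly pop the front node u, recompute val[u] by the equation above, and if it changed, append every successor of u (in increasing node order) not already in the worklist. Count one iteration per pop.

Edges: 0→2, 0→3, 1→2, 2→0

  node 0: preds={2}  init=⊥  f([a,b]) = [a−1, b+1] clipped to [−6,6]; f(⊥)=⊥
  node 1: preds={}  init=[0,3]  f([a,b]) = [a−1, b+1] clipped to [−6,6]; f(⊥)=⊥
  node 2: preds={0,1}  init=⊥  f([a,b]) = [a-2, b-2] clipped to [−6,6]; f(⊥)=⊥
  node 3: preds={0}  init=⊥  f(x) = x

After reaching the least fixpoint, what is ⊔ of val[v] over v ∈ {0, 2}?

Iteration log — 11 steps:
  step 1. node 0  ⊔preds=⊥  new=⊥  stable
  step 2. node 1  ⊔preds=⊥  new=[0,3]  stable
  step 3. node 2  ⊔preds=[0,3]  new=[-2,1]  old=⊥  +wl: 0
  step 4. node 3  ⊔preds=⊥  new=⊥  stable
  step 5. node 0  ⊔preds=[-2,1]  new=[-3,2]  old=⊥  +wl: 2,3
  step 6. node 2  ⊔preds=[-3,3]  new=[-5,1]  old=[-2,1]  +wl: 0
  step 7. node 3  ⊔preds=[-3,2]  new=[-3,2]  old=⊥  +wl: 
  step 8. node 0  ⊔preds=[-5,1]  new=[-6,2]  old=[-3,2]  +wl: 2,3
  step 9. node 2  ⊔preds=[-6,3]  new=[-6,1]  old=[-5,1]  +wl: 0
  step 10. node 3  ⊔preds=[-6,2]  new=[-6,2]  old=[-3,2]  +wl: 
  step 11. node 0  ⊔preds=[-6,1]  new=[-6,2]  stable

Least fixpoint reached:
  node 0: [-6,2]
  node 1: [0,3]
  node 2: [-6,1]
  node 3: [-6,2]

[-6,2]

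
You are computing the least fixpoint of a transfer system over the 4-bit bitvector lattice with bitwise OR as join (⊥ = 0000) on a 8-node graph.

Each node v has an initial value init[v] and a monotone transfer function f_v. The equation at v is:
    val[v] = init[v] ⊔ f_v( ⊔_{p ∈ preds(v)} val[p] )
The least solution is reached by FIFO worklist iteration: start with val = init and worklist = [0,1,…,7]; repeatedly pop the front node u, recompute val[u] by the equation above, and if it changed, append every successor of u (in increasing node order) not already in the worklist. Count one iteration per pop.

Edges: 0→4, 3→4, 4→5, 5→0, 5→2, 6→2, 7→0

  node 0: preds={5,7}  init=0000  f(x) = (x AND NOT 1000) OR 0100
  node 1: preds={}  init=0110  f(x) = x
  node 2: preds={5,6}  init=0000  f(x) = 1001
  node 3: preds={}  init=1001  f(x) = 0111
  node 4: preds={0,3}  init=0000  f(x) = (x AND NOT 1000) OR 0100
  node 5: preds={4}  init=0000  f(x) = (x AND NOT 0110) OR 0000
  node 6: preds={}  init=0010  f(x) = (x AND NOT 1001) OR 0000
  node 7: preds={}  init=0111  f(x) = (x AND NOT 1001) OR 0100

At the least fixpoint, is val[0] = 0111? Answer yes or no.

Trace (10 dequeues):
  [1] u=0 | in 0111 | out 0111 | prev 0000 | push {}
  [2] u=1 | in 0000 | out 0110 | ==
  [3] u=2 | in 0010 | out 1001 | prev 0000 | push {}
  [4] u=3 | in 0000 | out 1111 | prev 1001 | push {}
  [5] u=4 | in 1111 | out 0111 | prev 0000 | push {}
  [6] u=5 | in 0111 | out 0001 | prev 0000 | push {0,2}
  [7] u=6 | in 0000 | out 0010 | ==
  [8] u=7 | in 0000 | out 0111 | ==
  [9] u=0 | in 0111 | out 0111 | ==
  [10] u=2 | in 0011 | out 1001 | ==

Converged values:
  [0] 0111
  [1] 0110
  [2] 1001
  [3] 1111
  [4] 0111
  [5] 0001
  [6] 0010
  [7] 0111

yes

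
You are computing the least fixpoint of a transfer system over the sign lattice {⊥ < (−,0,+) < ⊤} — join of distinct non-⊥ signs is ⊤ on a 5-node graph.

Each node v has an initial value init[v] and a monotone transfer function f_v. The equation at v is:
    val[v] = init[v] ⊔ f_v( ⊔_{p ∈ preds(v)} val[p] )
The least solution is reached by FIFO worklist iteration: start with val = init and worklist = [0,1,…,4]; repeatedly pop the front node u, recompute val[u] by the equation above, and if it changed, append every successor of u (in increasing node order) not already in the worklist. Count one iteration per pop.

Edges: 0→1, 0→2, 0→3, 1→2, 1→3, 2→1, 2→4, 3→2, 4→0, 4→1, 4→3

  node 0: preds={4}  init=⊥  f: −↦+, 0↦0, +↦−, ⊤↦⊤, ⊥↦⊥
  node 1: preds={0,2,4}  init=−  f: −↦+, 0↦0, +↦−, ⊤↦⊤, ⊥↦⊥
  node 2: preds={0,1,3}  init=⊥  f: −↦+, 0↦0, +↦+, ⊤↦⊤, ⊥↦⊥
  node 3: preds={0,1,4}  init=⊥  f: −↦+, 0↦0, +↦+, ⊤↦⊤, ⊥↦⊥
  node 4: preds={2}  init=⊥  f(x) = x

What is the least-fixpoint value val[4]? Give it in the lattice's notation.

Trace (17 dequeues):
  [1] u=0 | in ⊥ | out ⊥ | ==
  [2] u=1 | in ⊥ | out − | ==
  [3] u=2 | in − | out + | prev ⊥ | push {1}
  [4] u=3 | in − | out + | prev ⊥ | push {2}
  [5] u=4 | in + | out + | prev ⊥ | push {0,3}
  [6] u=1 | in + | out − | ==
  [7] u=2 | in ⊤ | out ⊤ | prev + | push {1,4}
  [8] u=0 | in + | out − | prev ⊥ | push {2}
  [9] u=3 | in ⊤ | out ⊤ | prev + | push {}
  [10] u=1 | in ⊤ | out ⊤ | prev − | push {3}
  [11] u=4 | in ⊤ | out ⊤ | prev + | push {0,1}
  [12] u=2 | in ⊤ | out ⊤ | ==
  [13] u=3 | in ⊤ | out ⊤ | ==
  [14] u=0 | in ⊤ | out ⊤ | prev − | push {2,3}
  [15] u=1 | in ⊤ | out ⊤ | ==
  [16] u=2 | in ⊤ | out ⊤ | ==
  [17] u=3 | in ⊤ | out ⊤ | ==

Converged values:
  [0] ⊤
  [1] ⊤
  [2] ⊤
  [3] ⊤
  [4] ⊤

⊤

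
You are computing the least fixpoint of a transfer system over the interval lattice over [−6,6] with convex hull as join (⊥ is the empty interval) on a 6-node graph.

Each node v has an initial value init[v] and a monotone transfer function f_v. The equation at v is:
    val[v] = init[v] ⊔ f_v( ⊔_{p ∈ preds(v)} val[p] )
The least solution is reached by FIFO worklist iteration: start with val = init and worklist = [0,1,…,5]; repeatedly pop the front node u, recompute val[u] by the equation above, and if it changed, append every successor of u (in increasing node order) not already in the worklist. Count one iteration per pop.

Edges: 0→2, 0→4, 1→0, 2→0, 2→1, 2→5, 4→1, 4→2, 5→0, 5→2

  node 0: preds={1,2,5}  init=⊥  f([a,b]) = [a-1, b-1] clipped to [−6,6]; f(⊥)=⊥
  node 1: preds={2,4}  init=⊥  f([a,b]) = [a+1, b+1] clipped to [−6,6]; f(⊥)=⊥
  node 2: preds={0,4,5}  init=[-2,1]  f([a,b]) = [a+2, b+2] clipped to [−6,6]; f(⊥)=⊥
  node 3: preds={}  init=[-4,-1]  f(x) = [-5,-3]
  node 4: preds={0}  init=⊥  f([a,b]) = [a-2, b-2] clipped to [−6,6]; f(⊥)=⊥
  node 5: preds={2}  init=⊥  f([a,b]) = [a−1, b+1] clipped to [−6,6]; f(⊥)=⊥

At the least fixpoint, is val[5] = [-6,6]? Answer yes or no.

Iteration log — 23 steps:
  step 1. node 0  ⊔preds=[-2,1]  new=[-3,0]  old=⊥  +wl: 
  step 2. node 1  ⊔preds=[-2,1]  new=[-1,2]  old=⊥  +wl: 0
  step 3. node 2  ⊔preds=[-3,0]  new=[-2,2]  old=[-2,1]  +wl: 1
  step 4. node 3  ⊔preds=⊥  new=[-5,-1]  old=[-4,-1]  +wl: 
  step 5. node 4  ⊔preds=[-3,0]  new=[-5,-2]  old=⊥  +wl: 2
  step 6. node 5  ⊔preds=[-2,2]  new=[-3,3]  old=⊥  +wl: 
  step 7. node 0  ⊔preds=[-3,3]  new=[-4,2]  old=[-3,0]  +wl: 4
  step 8. node 1  ⊔preds=[-5,2]  new=[-4,3]  old=[-1,2]  +wl: 0
  step 9. node 2  ⊔preds=[-5,3]  new=[-3,5]  old=[-2,2]  +wl: 1,5
  step 10. node 4  ⊔preds=[-4,2]  new=[-6,0]  old=[-5,-2]  +wl: 2
  step 11. node 0  ⊔preds=[-4,5]  new=[-5,4]  old=[-4,2]  +wl: 4
  step 12. node 1  ⊔preds=[-6,5]  new=[-5,6]  old=[-4,3]  +wl: 0
  step 13. node 5  ⊔preds=[-3,5]  new=[-4,6]  old=[-3,3]  +wl: 
  step 14. node 2  ⊔preds=[-6,6]  new=[-4,6]  old=[-3,5]  +wl: 1,5
  step 15. node 4  ⊔preds=[-5,4]  new=[-6,2]  old=[-6,0]  +wl: 2
  step 16. node 0  ⊔preds=[-5,6]  new=[-6,5]  old=[-5,4]  +wl: 4
  step 17. node 1  ⊔preds=[-6,6]  new=[-5,6]  stable
  step 18. node 5  ⊔preds=[-4,6]  new=[-5,6]  old=[-4,6]  +wl: 0
  step 19. node 2  ⊔preds=[-6,6]  new=[-4,6]  stable
  step 20. node 4  ⊔preds=[-6,5]  new=[-6,3]  old=[-6,2]  +wl: 1,2
  step 21. node 0  ⊔preds=[-5,6]  new=[-6,5]  stable
  step 22. node 1  ⊔preds=[-6,6]  new=[-5,6]  stable
  step 23. node 2  ⊔preds=[-6,6]  new=[-4,6]  stable

Least fixpoint reached:
  node 0: [-6,5]
  node 1: [-5,6]
  node 2: [-4,6]
  node 3: [-5,-1]
  node 4: [-6,3]
  node 5: [-5,6]

no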